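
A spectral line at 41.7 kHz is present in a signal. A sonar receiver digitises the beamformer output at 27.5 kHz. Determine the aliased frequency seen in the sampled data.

41.7 kHz mod fs = 14.2 kHz.
14.2 kHz > fs/2 = 13.75 kHz, folds to fs − 14.2 kHz = 13.3 kHz.

13.3 kHz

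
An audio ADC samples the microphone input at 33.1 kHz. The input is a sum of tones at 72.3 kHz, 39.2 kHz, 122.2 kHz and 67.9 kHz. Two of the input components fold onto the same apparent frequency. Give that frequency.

fs/2 = 16.55 kHz.
72.3 kHz mod fs = 6.1 kHz.
6.1 kHz ≤ fs/2 = 16.55 kHz, appears at 6.1 kHz.
39.2 kHz mod fs = 6.1 kHz.
6.1 kHz ≤ fs/2 = 16.55 kHz, appears at 6.1 kHz.
122.2 kHz mod fs = 22.9 kHz.
22.9 kHz > fs/2 = 16.55 kHz, folds to fs − 22.9 kHz = 10.2 kHz.
67.9 kHz mod fs = 1.7 kHz.
1.7 kHz ≤ fs/2 = 16.55 kHz, appears at 1.7 kHz.
39.2 kHz and 72.3 kHz both map to 6.1 kHz.

6.1 kHz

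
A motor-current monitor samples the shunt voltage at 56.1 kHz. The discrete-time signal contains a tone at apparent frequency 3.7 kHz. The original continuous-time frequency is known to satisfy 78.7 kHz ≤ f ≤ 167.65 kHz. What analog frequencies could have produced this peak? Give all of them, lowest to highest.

Frequencies that alias to 3.7 kHz are k·fs ± 3.7 kHz for integer k ≥ 0.
k=0: 3.7 kHz.
k=1: 52.4 kHz, 59.8 kHz.
k=2: 108.5 kHz, 115.9 kHz.
k=3: 164.6 kHz, 172 kHz.
k=4: 220.7 kHz, 228.1 kHz.
Within [78.7 kHz, 167.65 kHz]: 108.5 kHz, 115.9 kHz, 164.6 kHz.

108.5 kHz, 115.9 kHz, 164.6 kHz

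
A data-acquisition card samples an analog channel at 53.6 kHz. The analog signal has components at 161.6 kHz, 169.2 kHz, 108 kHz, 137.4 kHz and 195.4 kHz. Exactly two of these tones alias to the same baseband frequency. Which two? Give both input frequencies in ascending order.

fs/2 = 26.8 kHz.
161.6 kHz mod fs = 0.8 kHz.
0.8 kHz ≤ fs/2 = 26.8 kHz, appears at 0.8 kHz.
169.2 kHz mod fs = 8.4 kHz.
8.4 kHz ≤ fs/2 = 26.8 kHz, appears at 8.4 kHz.
108 kHz mod fs = 0.8 kHz.
0.8 kHz ≤ fs/2 = 26.8 kHz, appears at 0.8 kHz.
137.4 kHz mod fs = 30.2 kHz.
30.2 kHz > fs/2 = 26.8 kHz, folds to fs − 30.2 kHz = 23.4 kHz.
195.4 kHz mod fs = 34.6 kHz.
34.6 kHz > fs/2 = 26.8 kHz, folds to fs − 34.6 kHz = 19 kHz.
108 kHz and 161.6 kHz both map to 0.8 kHz.

108 kHz, 161.6 kHz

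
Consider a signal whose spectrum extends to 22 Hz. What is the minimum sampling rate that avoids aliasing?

44 Hz

Nyquist rate = 2 × 22 Hz = 44 Hz.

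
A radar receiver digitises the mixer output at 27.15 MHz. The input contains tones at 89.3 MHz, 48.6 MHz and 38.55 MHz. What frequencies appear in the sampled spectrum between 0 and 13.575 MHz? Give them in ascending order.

fs/2 = 13.575 MHz.
89.3 MHz mod fs = 7.85 MHz.
7.85 MHz ≤ fs/2 = 13.575 MHz, appears at 7.85 MHz.
48.6 MHz mod fs = 21.45 MHz.
21.45 MHz > fs/2 = 13.575 MHz, folds to fs − 21.45 MHz = 5.7 MHz.
38.55 MHz mod fs = 11.4 MHz.
11.4 MHz ≤ fs/2 = 13.575 MHz, appears at 11.4 MHz.
Distinct values: {5.7 MHz, 7.85 MHz, 11.4 MHz}.

5.7 MHz, 7.85 MHz, 11.4 MHz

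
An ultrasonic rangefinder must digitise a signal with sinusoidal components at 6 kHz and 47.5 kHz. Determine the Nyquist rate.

95 kHz

Highest-frequency component: 47.5 kHz.
Nyquist rate = 2 × 47.5 kHz = 95 kHz.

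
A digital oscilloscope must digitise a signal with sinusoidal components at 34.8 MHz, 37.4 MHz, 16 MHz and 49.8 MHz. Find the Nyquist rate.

Highest-frequency component: 49.8 MHz.
Nyquist rate = 2 × 49.8 MHz = 99.6 MHz.

99.6 MHz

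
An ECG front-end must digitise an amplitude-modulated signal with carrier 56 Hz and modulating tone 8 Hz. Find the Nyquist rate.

128 Hz

AM sidebands sit at fc ± fm = 48 Hz and 64 Hz.
Highest-frequency component: 64 Hz.
Nyquist rate = 2 × 64 Hz = 128 Hz.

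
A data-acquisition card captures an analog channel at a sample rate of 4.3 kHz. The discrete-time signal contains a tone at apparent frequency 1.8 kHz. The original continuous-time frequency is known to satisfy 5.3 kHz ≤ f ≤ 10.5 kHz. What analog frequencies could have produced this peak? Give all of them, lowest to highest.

6.1 kHz, 6.8 kHz, 10.4 kHz

Frequencies that alias to 1.8 kHz are k·fs ± 1.8 kHz for integer k ≥ 0.
k=0: 1.8 kHz.
k=1: 2.5 kHz, 6.1 kHz.
k=2: 6.8 kHz, 10.4 kHz.
k=3: 11.1 kHz, 14.7 kHz.
Within [5.3 kHz, 10.5 kHz]: 6.1 kHz, 6.8 kHz, 10.4 kHz.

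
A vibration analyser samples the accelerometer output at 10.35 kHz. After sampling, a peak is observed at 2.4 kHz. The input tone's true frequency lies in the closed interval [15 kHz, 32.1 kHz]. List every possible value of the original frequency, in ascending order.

Frequencies that alias to 2.4 kHz are k·fs ± 2.4 kHz for integer k ≥ 0.
k=0: 2.4 kHz.
k=1: 7.95 kHz, 12.75 kHz.
k=2: 18.3 kHz, 23.1 kHz.
k=3: 28.65 kHz, 33.45 kHz.
k=4: 39 kHz, 43.8 kHz.
Within [15 kHz, 32.1 kHz]: 18.3 kHz, 23.1 kHz, 28.65 kHz.

18.3 kHz, 23.1 kHz, 28.65 kHz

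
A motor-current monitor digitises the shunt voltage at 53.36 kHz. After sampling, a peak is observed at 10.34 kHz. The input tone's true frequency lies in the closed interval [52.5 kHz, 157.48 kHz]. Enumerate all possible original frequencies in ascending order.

Frequencies that alias to 10.34 kHz are k·fs ± 10.34 kHz for integer k ≥ 0.
k=0: 10.34 kHz.
k=1: 43.02 kHz, 63.7 kHz.
k=2: 96.38 kHz, 117.06 kHz.
k=3: 149.74 kHz, 170.42 kHz.
k=4: 203.1 kHz, 223.78 kHz.
Within [52.5 kHz, 157.48 kHz]: 63.7 kHz, 96.38 kHz, 117.06 kHz, 149.74 kHz.

63.7 kHz, 96.38 kHz, 117.06 kHz, 149.74 kHz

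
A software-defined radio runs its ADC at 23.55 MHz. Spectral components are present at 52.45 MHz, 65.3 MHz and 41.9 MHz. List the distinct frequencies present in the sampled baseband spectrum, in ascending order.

5.2 MHz, 5.35 MHz

fs/2 = 11.775 MHz.
52.45 MHz mod fs = 5.35 MHz.
5.35 MHz ≤ fs/2 = 11.775 MHz, appears at 5.35 MHz.
65.3 MHz mod fs = 18.2 MHz.
18.2 MHz > fs/2 = 11.775 MHz, folds to fs − 18.2 MHz = 5.35 MHz.
41.9 MHz mod fs = 18.35 MHz.
18.35 MHz > fs/2 = 11.775 MHz, folds to fs − 18.35 MHz = 5.2 MHz.
Distinct values: {5.2 MHz, 5.35 MHz}.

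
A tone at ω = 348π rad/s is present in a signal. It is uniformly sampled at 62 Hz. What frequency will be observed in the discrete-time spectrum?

12 Hz

ω = 348π rad/s → f = ω/(2π) = 174 Hz.
174 Hz mod fs = 50 Hz.
50 Hz > fs/2 = 31 Hz, folds to fs − 50 Hz = 12 Hz.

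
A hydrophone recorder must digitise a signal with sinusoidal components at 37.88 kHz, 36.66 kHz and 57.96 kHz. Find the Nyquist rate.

115.92 kHz

Highest-frequency component: 57.96 kHz.
Nyquist rate = 2 × 57.96 kHz = 115.92 kHz.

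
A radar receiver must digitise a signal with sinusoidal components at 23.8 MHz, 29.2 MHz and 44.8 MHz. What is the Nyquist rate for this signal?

89.6 MHz

Highest-frequency component: 44.8 MHz.
Nyquist rate = 2 × 44.8 MHz = 89.6 MHz.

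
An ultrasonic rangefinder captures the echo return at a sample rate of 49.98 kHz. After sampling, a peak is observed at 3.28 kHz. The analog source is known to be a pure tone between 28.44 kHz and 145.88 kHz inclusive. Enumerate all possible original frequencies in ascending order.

Frequencies that alias to 3.28 kHz are k·fs ± 3.28 kHz for integer k ≥ 0.
k=0: 3.28 kHz.
k=1: 46.7 kHz, 53.26 kHz.
k=2: 96.68 kHz, 103.24 kHz.
k=3: 146.66 kHz, 153.22 kHz.
Within [28.44 kHz, 145.88 kHz]: 46.7 kHz, 53.26 kHz, 96.68 kHz, 103.24 kHz.

46.7 kHz, 53.26 kHz, 96.68 kHz, 103.24 kHz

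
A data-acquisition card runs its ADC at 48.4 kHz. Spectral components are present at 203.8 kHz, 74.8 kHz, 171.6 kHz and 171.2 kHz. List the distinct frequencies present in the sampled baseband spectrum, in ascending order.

10.2 kHz, 22 kHz, 22.4 kHz

fs/2 = 24.2 kHz.
203.8 kHz mod fs = 10.2 kHz.
10.2 kHz ≤ fs/2 = 24.2 kHz, appears at 10.2 kHz.
74.8 kHz mod fs = 26.4 kHz.
26.4 kHz > fs/2 = 24.2 kHz, folds to fs − 26.4 kHz = 22 kHz.
171.6 kHz mod fs = 26.4 kHz.
26.4 kHz > fs/2 = 24.2 kHz, folds to fs − 26.4 kHz = 22 kHz.
171.2 kHz mod fs = 26 kHz.
26 kHz > fs/2 = 24.2 kHz, folds to fs − 26 kHz = 22.4 kHz.
Distinct values: {10.2 kHz, 22 kHz, 22.4 kHz}.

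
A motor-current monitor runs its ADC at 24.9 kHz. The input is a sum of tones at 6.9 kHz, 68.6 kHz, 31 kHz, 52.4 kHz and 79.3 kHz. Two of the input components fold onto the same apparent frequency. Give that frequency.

6.1 kHz

fs/2 = 12.45 kHz.
6.9 kHz ≤ fs/2 = 12.45 kHz, passes unchanged.
68.6 kHz mod fs = 18.8 kHz.
18.8 kHz > fs/2 = 12.45 kHz, folds to fs − 18.8 kHz = 6.1 kHz.
31 kHz mod fs = 6.1 kHz.
6.1 kHz ≤ fs/2 = 12.45 kHz, appears at 6.1 kHz.
52.4 kHz mod fs = 2.6 kHz.
2.6 kHz ≤ fs/2 = 12.45 kHz, appears at 2.6 kHz.
79.3 kHz mod fs = 4.6 kHz.
4.6 kHz ≤ fs/2 = 12.45 kHz, appears at 4.6 kHz.
31 kHz and 68.6 kHz both map to 6.1 kHz.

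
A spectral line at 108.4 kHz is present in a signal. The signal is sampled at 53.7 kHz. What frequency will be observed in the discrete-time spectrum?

108.4 kHz mod fs = 1 kHz.
1 kHz ≤ fs/2 = 26.85 kHz, appears at 1 kHz.

1 kHz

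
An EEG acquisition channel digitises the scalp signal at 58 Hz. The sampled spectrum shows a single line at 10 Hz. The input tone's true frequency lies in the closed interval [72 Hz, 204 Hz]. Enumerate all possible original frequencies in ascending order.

Frequencies that alias to 10 Hz are k·fs ± 10 Hz for integer k ≥ 0.
k=0: 10 Hz.
k=1: 48 Hz, 68 Hz.
k=2: 106 Hz, 126 Hz.
k=3: 164 Hz, 184 Hz.
k=4: 222 Hz, 242 Hz.
Within [72 Hz, 204 Hz]: 106 Hz, 126 Hz, 164 Hz, 184 Hz.

106 Hz, 126 Hz, 164 Hz, 184 Hz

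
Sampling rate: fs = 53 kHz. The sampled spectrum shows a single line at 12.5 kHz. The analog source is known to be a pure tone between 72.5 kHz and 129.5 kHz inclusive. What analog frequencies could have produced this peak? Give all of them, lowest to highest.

93.5 kHz, 118.5 kHz

Frequencies that alias to 12.5 kHz are k·fs ± 12.5 kHz for integer k ≥ 0.
k=0: 12.5 kHz.
k=1: 40.5 kHz, 65.5 kHz.
k=2: 93.5 kHz, 118.5 kHz.
k=3: 146.5 kHz, 171.5 kHz.
Within [72.5 kHz, 129.5 kHz]: 93.5 kHz, 118.5 kHz.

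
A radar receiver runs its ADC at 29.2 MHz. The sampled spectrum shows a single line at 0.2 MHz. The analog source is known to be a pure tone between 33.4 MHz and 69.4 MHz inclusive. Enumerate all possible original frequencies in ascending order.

58.2 MHz, 58.6 MHz

Frequencies that alias to 0.2 MHz are k·fs ± 0.2 MHz for integer k ≥ 0.
k=0: 0.2 MHz.
k=1: 29 MHz, 29.4 MHz.
k=2: 58.2 MHz, 58.6 MHz.
k=3: 87.4 MHz, 87.8 MHz.
Within [33.4 MHz, 69.4 MHz]: 58.2 MHz, 58.6 MHz.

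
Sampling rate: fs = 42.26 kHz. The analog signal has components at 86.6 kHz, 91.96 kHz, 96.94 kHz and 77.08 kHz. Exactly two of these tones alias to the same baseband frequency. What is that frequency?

7.44 kHz

fs/2 = 21.13 kHz.
86.6 kHz mod fs = 2.08 kHz.
2.08 kHz ≤ fs/2 = 21.13 kHz, appears at 2.08 kHz.
91.96 kHz mod fs = 7.44 kHz.
7.44 kHz ≤ fs/2 = 21.13 kHz, appears at 7.44 kHz.
96.94 kHz mod fs = 12.42 kHz.
12.42 kHz ≤ fs/2 = 21.13 kHz, appears at 12.42 kHz.
77.08 kHz mod fs = 34.82 kHz.
34.82 kHz > fs/2 = 21.13 kHz, folds to fs − 34.82 kHz = 7.44 kHz.
77.08 kHz and 91.96 kHz both map to 7.44 kHz.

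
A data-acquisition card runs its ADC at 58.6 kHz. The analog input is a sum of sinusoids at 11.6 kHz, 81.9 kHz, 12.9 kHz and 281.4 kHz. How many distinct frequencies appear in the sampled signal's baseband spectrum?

3

fs/2 = 29.3 kHz.
11.6 kHz ≤ fs/2 = 29.3 kHz, passes unchanged.
81.9 kHz mod fs = 23.3 kHz.
23.3 kHz ≤ fs/2 = 29.3 kHz, appears at 23.3 kHz.
12.9 kHz ≤ fs/2 = 29.3 kHz, passes unchanged.
281.4 kHz mod fs = 47 kHz.
47 kHz > fs/2 = 29.3 kHz, folds to fs − 47 kHz = 11.6 kHz.
Distinct values: {11.6 kHz, 12.9 kHz, 23.3 kHz} → 3.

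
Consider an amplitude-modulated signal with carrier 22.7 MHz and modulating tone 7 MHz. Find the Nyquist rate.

AM sidebands sit at fc ± fm = 15.7 MHz and 29.7 MHz.
Highest-frequency component: 29.7 MHz.
Nyquist rate = 2 × 29.7 MHz = 59.4 MHz.

59.4 MHz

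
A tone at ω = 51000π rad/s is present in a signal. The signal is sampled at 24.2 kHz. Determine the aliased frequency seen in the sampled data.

ω = 51000π rad/s → f = ω/(2π) = 25500 Hz = 25.5 kHz.
25.5 kHz mod fs = 1.3 kHz.
1.3 kHz ≤ fs/2 = 12.1 kHz, appears at 1.3 kHz.

1.3 kHz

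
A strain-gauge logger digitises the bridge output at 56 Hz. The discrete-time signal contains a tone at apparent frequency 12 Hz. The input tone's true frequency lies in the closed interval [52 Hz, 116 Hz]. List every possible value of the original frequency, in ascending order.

Frequencies that alias to 12 Hz are k·fs ± 12 Hz for integer k ≥ 0.
k=0: 12 Hz.
k=1: 44 Hz, 68 Hz.
k=2: 100 Hz, 124 Hz.
k=3: 156 Hz, 180 Hz.
Within [52 Hz, 116 Hz]: 68 Hz, 100 Hz.

68 Hz, 100 Hz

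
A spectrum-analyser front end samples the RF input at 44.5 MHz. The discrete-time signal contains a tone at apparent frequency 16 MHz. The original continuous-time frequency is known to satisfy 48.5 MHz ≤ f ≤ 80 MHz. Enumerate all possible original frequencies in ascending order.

60.5 MHz, 73 MHz

Frequencies that alias to 16 MHz are k·fs ± 16 MHz for integer k ≥ 0.
k=0: 16 MHz.
k=1: 28.5 MHz, 60.5 MHz.
k=2: 73 MHz, 105 MHz.
k=3: 117.5 MHz, 149.5 MHz.
Within [48.5 MHz, 80 MHz]: 60.5 MHz, 73 MHz.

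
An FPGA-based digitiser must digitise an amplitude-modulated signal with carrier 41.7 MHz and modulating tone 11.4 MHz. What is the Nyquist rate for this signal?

AM sidebands sit at fc ± fm = 30.3 MHz and 53.1 MHz.
Highest-frequency component: 53.1 MHz.
Nyquist rate = 2 × 53.1 MHz = 106.2 MHz.

106.2 MHz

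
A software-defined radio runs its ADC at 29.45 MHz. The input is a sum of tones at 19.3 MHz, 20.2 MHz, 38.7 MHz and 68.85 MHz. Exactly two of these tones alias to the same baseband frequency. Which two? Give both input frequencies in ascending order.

fs/2 = 14.725 MHz.
19.3 MHz > fs/2 = 14.725 MHz, folds to fs − 19.3 MHz = 10.15 MHz.
20.2 MHz > fs/2 = 14.725 MHz, folds to fs − 20.2 MHz = 9.25 MHz.
38.7 MHz mod fs = 9.25 MHz.
9.25 MHz ≤ fs/2 = 14.725 MHz, appears at 9.25 MHz.
68.85 MHz mod fs = 9.95 MHz.
9.95 MHz ≤ fs/2 = 14.725 MHz, appears at 9.95 MHz.
20.2 MHz and 38.7 MHz both map to 9.25 MHz.

20.2 MHz, 38.7 MHz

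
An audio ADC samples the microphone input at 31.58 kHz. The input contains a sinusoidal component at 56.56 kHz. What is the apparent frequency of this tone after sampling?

56.56 kHz mod fs = 24.98 kHz.
24.98 kHz > fs/2 = 15.79 kHz, folds to fs − 24.98 kHz = 6.6 kHz.

6.6 kHz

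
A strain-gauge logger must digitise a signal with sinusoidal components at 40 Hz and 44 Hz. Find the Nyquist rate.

88 Hz

Highest-frequency component: 44 Hz.
Nyquist rate = 2 × 44 Hz = 88 Hz.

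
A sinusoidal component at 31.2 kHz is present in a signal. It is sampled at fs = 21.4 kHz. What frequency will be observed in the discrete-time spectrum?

9.8 kHz

31.2 kHz mod fs = 9.8 kHz.
9.8 kHz ≤ fs/2 = 10.7 kHz, appears at 9.8 kHz.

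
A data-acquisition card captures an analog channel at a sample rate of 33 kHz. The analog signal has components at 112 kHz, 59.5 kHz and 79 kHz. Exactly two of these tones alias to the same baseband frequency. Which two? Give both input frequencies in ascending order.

79 kHz, 112 kHz

fs/2 = 16.5 kHz.
112 kHz mod fs = 13 kHz.
13 kHz ≤ fs/2 = 16.5 kHz, appears at 13 kHz.
59.5 kHz mod fs = 26.5 kHz.
26.5 kHz > fs/2 = 16.5 kHz, folds to fs − 26.5 kHz = 6.5 kHz.
79 kHz mod fs = 13 kHz.
13 kHz ≤ fs/2 = 16.5 kHz, appears at 13 kHz.
79 kHz and 112 kHz both map to 13 kHz.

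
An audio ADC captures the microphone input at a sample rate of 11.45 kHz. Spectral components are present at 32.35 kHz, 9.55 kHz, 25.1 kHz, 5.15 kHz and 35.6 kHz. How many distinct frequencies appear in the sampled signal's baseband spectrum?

fs/2 = 5.725 kHz.
32.35 kHz mod fs = 9.45 kHz.
9.45 kHz > fs/2 = 5.725 kHz, folds to fs − 9.45 kHz = 2 kHz.
9.55 kHz > fs/2 = 5.725 kHz, folds to fs − 9.55 kHz = 1.9 kHz.
25.1 kHz mod fs = 2.2 kHz.
2.2 kHz ≤ fs/2 = 5.725 kHz, appears at 2.2 kHz.
5.15 kHz ≤ fs/2 = 5.725 kHz, passes unchanged.
35.6 kHz mod fs = 1.25 kHz.
1.25 kHz ≤ fs/2 = 5.725 kHz, appears at 1.25 kHz.
Distinct values: {1.25 kHz, 1.9 kHz, 2 kHz, 2.2 kHz, 5.15 kHz} → 5.

5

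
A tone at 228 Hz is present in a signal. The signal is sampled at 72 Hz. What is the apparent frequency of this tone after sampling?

12 Hz

228 Hz mod fs = 12 Hz.
12 Hz ≤ fs/2 = 36 Hz, appears at 12 Hz.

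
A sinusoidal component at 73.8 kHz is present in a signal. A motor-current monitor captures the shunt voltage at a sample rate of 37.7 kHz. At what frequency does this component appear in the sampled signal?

1.6 kHz

73.8 kHz mod fs = 36.1 kHz.
36.1 kHz > fs/2 = 18.85 kHz, folds to fs − 36.1 kHz = 1.6 kHz.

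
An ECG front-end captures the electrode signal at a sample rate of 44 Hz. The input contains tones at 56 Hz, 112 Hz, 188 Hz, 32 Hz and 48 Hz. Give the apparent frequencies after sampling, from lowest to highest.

fs/2 = 22 Hz.
56 Hz mod fs = 12 Hz.
12 Hz ≤ fs/2 = 22 Hz, appears at 12 Hz.
112 Hz mod fs = 24 Hz.
24 Hz > fs/2 = 22 Hz, folds to fs − 24 Hz = 20 Hz.
188 Hz mod fs = 12 Hz.
12 Hz ≤ fs/2 = 22 Hz, appears at 12 Hz.
32 Hz > fs/2 = 22 Hz, folds to fs − 32 Hz = 12 Hz.
48 Hz mod fs = 4 Hz.
4 Hz ≤ fs/2 = 22 Hz, appears at 4 Hz.
Distinct values: {4 Hz, 12 Hz, 20 Hz}.

4 Hz, 12 Hz, 20 Hz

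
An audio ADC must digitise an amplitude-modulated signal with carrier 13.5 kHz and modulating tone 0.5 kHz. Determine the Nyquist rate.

AM sidebands sit at fc ± fm = 13 kHz and 14 kHz.
Highest-frequency component: 14 kHz.
Nyquist rate = 2 × 14 kHz = 28 kHz.

28 kHz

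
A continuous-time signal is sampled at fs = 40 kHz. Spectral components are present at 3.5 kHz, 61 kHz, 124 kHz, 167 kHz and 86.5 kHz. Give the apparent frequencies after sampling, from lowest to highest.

fs/2 = 20 kHz.
3.5 kHz ≤ fs/2 = 20 kHz, passes unchanged.
61 kHz mod fs = 21 kHz.
21 kHz > fs/2 = 20 kHz, folds to fs − 21 kHz = 19 kHz.
124 kHz mod fs = 4 kHz.
4 kHz ≤ fs/2 = 20 kHz, appears at 4 kHz.
167 kHz mod fs = 7 kHz.
7 kHz ≤ fs/2 = 20 kHz, appears at 7 kHz.
86.5 kHz mod fs = 6.5 kHz.
6.5 kHz ≤ fs/2 = 20 kHz, appears at 6.5 kHz.
Distinct values: {3.5 kHz, 4 kHz, 6.5 kHz, 7 kHz, 19 kHz}.

3.5 kHz, 4 kHz, 6.5 kHz, 7 kHz, 19 kHz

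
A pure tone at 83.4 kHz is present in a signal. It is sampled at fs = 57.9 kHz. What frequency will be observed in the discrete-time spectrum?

83.4 kHz mod fs = 25.5 kHz.
25.5 kHz ≤ fs/2 = 28.95 kHz, appears at 25.5 kHz.

25.5 kHz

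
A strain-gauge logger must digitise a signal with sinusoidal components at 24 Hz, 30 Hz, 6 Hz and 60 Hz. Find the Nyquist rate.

120 Hz

Highest-frequency component: 60 Hz.
Nyquist rate = 2 × 60 Hz = 120 Hz.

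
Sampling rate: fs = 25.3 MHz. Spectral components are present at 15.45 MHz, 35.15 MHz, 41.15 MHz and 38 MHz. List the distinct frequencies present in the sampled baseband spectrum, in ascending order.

fs/2 = 12.65 MHz.
15.45 MHz > fs/2 = 12.65 MHz, folds to fs − 15.45 MHz = 9.85 MHz.
35.15 MHz mod fs = 9.85 MHz.
9.85 MHz ≤ fs/2 = 12.65 MHz, appears at 9.85 MHz.
41.15 MHz mod fs = 15.85 MHz.
15.85 MHz > fs/2 = 12.65 MHz, folds to fs − 15.85 MHz = 9.45 MHz.
38 MHz mod fs = 12.7 MHz.
12.7 MHz > fs/2 = 12.65 MHz, folds to fs − 12.7 MHz = 12.6 MHz.
Distinct values: {9.45 MHz, 9.85 MHz, 12.6 MHz}.

9.45 MHz, 9.85 MHz, 12.6 MHz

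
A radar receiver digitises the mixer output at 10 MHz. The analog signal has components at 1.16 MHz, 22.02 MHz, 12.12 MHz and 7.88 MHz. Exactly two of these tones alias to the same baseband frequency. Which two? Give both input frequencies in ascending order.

7.88 MHz, 12.12 MHz

fs/2 = 5 MHz.
1.16 MHz ≤ fs/2 = 5 MHz, passes unchanged.
22.02 MHz mod fs = 2.02 MHz.
2.02 MHz ≤ fs/2 = 5 MHz, appears at 2.02 MHz.
12.12 MHz mod fs = 2.12 MHz.
2.12 MHz ≤ fs/2 = 5 MHz, appears at 2.12 MHz.
7.88 MHz > fs/2 = 5 MHz, folds to fs − 7.88 MHz = 2.12 MHz.
7.88 MHz and 12.12 MHz both map to 2.12 MHz.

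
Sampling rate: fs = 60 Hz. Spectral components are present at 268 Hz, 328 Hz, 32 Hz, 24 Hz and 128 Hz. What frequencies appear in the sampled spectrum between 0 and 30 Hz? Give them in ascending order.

fs/2 = 30 Hz.
268 Hz mod fs = 28 Hz.
28 Hz ≤ fs/2 = 30 Hz, appears at 28 Hz.
328 Hz mod fs = 28 Hz.
28 Hz ≤ fs/2 = 30 Hz, appears at 28 Hz.
32 Hz > fs/2 = 30 Hz, folds to fs − 32 Hz = 28 Hz.
24 Hz ≤ fs/2 = 30 Hz, passes unchanged.
128 Hz mod fs = 8 Hz.
8 Hz ≤ fs/2 = 30 Hz, appears at 8 Hz.
Distinct values: {8 Hz, 24 Hz, 28 Hz}.

8 Hz, 24 Hz, 28 Hz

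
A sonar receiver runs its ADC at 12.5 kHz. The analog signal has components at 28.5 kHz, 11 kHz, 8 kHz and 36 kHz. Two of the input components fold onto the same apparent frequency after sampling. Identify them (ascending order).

fs/2 = 6.25 kHz.
28.5 kHz mod fs = 3.5 kHz.
3.5 kHz ≤ fs/2 = 6.25 kHz, appears at 3.5 kHz.
11 kHz > fs/2 = 6.25 kHz, folds to fs − 11 kHz = 1.5 kHz.
8 kHz > fs/2 = 6.25 kHz, folds to fs − 8 kHz = 4.5 kHz.
36 kHz mod fs = 11 kHz.
11 kHz > fs/2 = 6.25 kHz, folds to fs − 11 kHz = 1.5 kHz.
11 kHz and 36 kHz both map to 1.5 kHz.

11 kHz, 36 kHz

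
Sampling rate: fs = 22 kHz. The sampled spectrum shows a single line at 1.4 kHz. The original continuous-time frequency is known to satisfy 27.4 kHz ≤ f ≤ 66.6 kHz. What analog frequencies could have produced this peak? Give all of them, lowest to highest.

42.6 kHz, 45.4 kHz, 64.6 kHz

Frequencies that alias to 1.4 kHz are k·fs ± 1.4 kHz for integer k ≥ 0.
k=0: 1.4 kHz.
k=1: 20.6 kHz, 23.4 kHz.
k=2: 42.6 kHz, 45.4 kHz.
k=3: 64.6 kHz, 67.4 kHz.
k=4: 86.6 kHz, 89.4 kHz.
Within [27.4 kHz, 66.6 kHz]: 42.6 kHz, 45.4 kHz, 64.6 kHz.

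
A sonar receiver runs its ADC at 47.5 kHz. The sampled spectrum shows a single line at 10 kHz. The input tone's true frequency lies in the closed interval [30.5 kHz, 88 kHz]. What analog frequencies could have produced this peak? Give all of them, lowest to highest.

Frequencies that alias to 10 kHz are k·fs ± 10 kHz for integer k ≥ 0.
k=0: 10 kHz.
k=1: 37.5 kHz, 57.5 kHz.
k=2: 85 kHz, 105 kHz.
k=3: 132.5 kHz, 152.5 kHz.
Within [30.5 kHz, 88 kHz]: 37.5 kHz, 57.5 kHz, 85 kHz.

37.5 kHz, 57.5 kHz, 85 kHz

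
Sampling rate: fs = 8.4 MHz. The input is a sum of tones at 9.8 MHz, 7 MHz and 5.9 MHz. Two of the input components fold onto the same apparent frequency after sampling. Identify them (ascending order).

7 MHz, 9.8 MHz

fs/2 = 4.2 MHz.
9.8 MHz mod fs = 1.4 MHz.
1.4 MHz ≤ fs/2 = 4.2 MHz, appears at 1.4 MHz.
7 MHz > fs/2 = 4.2 MHz, folds to fs − 7 MHz = 1.4 MHz.
5.9 MHz > fs/2 = 4.2 MHz, folds to fs − 5.9 MHz = 2.5 MHz.
7 MHz and 9.8 MHz both map to 1.4 MHz.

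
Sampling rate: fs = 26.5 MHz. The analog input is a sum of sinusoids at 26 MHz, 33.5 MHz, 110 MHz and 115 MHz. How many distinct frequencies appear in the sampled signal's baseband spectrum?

4

fs/2 = 13.25 MHz.
26 MHz > fs/2 = 13.25 MHz, folds to fs − 26 MHz = 0.5 MHz.
33.5 MHz mod fs = 7 MHz.
7 MHz ≤ fs/2 = 13.25 MHz, appears at 7 MHz.
110 MHz mod fs = 4 MHz.
4 MHz ≤ fs/2 = 13.25 MHz, appears at 4 MHz.
115 MHz mod fs = 9 MHz.
9 MHz ≤ fs/2 = 13.25 MHz, appears at 9 MHz.
Distinct values: {0.5 MHz, 4 MHz, 7 MHz, 9 MHz} → 4.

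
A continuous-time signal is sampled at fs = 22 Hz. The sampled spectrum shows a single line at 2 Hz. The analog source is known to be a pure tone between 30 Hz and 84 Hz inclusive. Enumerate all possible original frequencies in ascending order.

Frequencies that alias to 2 Hz are k·fs ± 2 Hz for integer k ≥ 0.
k=0: 2 Hz.
k=1: 20 Hz, 24 Hz.
k=2: 42 Hz, 46 Hz.
k=3: 64 Hz, 68 Hz.
k=4: 86 Hz, 90 Hz.
Within [30 Hz, 84 Hz]: 42 Hz, 46 Hz, 64 Hz, 68 Hz.

42 Hz, 46 Hz, 64 Hz, 68 Hz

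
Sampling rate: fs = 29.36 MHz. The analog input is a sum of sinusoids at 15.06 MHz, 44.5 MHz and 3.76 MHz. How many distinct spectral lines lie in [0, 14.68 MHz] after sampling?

3

fs/2 = 14.68 MHz.
15.06 MHz > fs/2 = 14.68 MHz, folds to fs − 15.06 MHz = 14.3 MHz.
44.5 MHz mod fs = 15.14 MHz.
15.14 MHz > fs/2 = 14.68 MHz, folds to fs − 15.14 MHz = 14.22 MHz.
3.76 MHz ≤ fs/2 = 14.68 MHz, passes unchanged.
Distinct values: {3.76 MHz, 14.22 MHz, 14.3 MHz} → 3.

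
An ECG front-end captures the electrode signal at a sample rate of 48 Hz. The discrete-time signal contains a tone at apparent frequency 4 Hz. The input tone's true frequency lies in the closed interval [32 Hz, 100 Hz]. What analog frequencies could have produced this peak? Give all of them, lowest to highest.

44 Hz, 52 Hz, 92 Hz, 100 Hz

Frequencies that alias to 4 Hz are k·fs ± 4 Hz for integer k ≥ 0.
k=0: 4 Hz.
k=1: 44 Hz, 52 Hz.
k=2: 92 Hz, 100 Hz.
k=3: 140 Hz, 148 Hz.
Within [32 Hz, 100 Hz]: 44 Hz, 52 Hz, 92 Hz, 100 Hz.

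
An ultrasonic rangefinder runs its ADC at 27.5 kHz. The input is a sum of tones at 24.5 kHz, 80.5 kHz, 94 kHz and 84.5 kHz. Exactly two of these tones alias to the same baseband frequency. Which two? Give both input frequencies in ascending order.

fs/2 = 13.75 kHz.
24.5 kHz > fs/2 = 13.75 kHz, folds to fs − 24.5 kHz = 3 kHz.
80.5 kHz mod fs = 25.5 kHz.
25.5 kHz > fs/2 = 13.75 kHz, folds to fs − 25.5 kHz = 2 kHz.
94 kHz mod fs = 11.5 kHz.
11.5 kHz ≤ fs/2 = 13.75 kHz, appears at 11.5 kHz.
84.5 kHz mod fs = 2 kHz.
2 kHz ≤ fs/2 = 13.75 kHz, appears at 2 kHz.
80.5 kHz and 84.5 kHz both map to 2 kHz.

80.5 kHz, 84.5 kHz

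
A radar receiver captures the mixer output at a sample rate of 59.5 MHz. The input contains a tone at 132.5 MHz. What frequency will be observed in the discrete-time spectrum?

132.5 MHz mod fs = 13.5 MHz.
13.5 MHz ≤ fs/2 = 29.75 MHz, appears at 13.5 MHz.

13.5 MHz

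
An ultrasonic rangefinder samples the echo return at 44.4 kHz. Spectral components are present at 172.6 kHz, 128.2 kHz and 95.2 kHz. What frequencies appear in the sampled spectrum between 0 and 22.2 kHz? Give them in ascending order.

fs/2 = 22.2 kHz.
172.6 kHz mod fs = 39.4 kHz.
39.4 kHz > fs/2 = 22.2 kHz, folds to fs − 39.4 kHz = 5 kHz.
128.2 kHz mod fs = 39.4 kHz.
39.4 kHz > fs/2 = 22.2 kHz, folds to fs − 39.4 kHz = 5 kHz.
95.2 kHz mod fs = 6.4 kHz.
6.4 kHz ≤ fs/2 = 22.2 kHz, appears at 6.4 kHz.
Distinct values: {5 kHz, 6.4 kHz}.

5 kHz, 6.4 kHz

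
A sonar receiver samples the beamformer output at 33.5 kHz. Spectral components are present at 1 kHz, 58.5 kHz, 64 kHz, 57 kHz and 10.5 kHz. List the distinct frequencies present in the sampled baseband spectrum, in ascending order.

fs/2 = 16.75 kHz.
1 kHz ≤ fs/2 = 16.75 kHz, passes unchanged.
58.5 kHz mod fs = 25 kHz.
25 kHz > fs/2 = 16.75 kHz, folds to fs − 25 kHz = 8.5 kHz.
64 kHz mod fs = 30.5 kHz.
30.5 kHz > fs/2 = 16.75 kHz, folds to fs − 30.5 kHz = 3 kHz.
57 kHz mod fs = 23.5 kHz.
23.5 kHz > fs/2 = 16.75 kHz, folds to fs − 23.5 kHz = 10 kHz.
10.5 kHz ≤ fs/2 = 16.75 kHz, passes unchanged.
Distinct values: {1 kHz, 3 kHz, 8.5 kHz, 10 kHz, 10.5 kHz}.

1 kHz, 3 kHz, 8.5 kHz, 10 kHz, 10.5 kHz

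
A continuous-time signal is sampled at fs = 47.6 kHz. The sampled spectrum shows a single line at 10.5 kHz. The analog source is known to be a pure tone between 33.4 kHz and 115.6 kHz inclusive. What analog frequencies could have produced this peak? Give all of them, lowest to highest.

Frequencies that alias to 10.5 kHz are k·fs ± 10.5 kHz for integer k ≥ 0.
k=0: 10.5 kHz.
k=1: 37.1 kHz, 58.1 kHz.
k=2: 84.7 kHz, 105.7 kHz.
k=3: 132.3 kHz, 153.3 kHz.
Within [33.4 kHz, 115.6 kHz]: 37.1 kHz, 58.1 kHz, 84.7 kHz, 105.7 kHz.

37.1 kHz, 58.1 kHz, 84.7 kHz, 105.7 kHz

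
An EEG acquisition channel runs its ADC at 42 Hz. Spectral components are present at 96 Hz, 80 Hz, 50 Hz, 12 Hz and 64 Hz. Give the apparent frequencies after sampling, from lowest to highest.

4 Hz, 8 Hz, 12 Hz, 20 Hz

fs/2 = 21 Hz.
96 Hz mod fs = 12 Hz.
12 Hz ≤ fs/2 = 21 Hz, appears at 12 Hz.
80 Hz mod fs = 38 Hz.
38 Hz > fs/2 = 21 Hz, folds to fs − 38 Hz = 4 Hz.
50 Hz mod fs = 8 Hz.
8 Hz ≤ fs/2 = 21 Hz, appears at 8 Hz.
12 Hz ≤ fs/2 = 21 Hz, passes unchanged.
64 Hz mod fs = 22 Hz.
22 Hz > fs/2 = 21 Hz, folds to fs − 22 Hz = 20 Hz.
Distinct values: {4 Hz, 8 Hz, 12 Hz, 20 Hz}.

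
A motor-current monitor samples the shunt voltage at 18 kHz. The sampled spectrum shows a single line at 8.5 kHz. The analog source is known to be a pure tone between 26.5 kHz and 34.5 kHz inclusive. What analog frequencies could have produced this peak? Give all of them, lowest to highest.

26.5 kHz, 27.5 kHz

Frequencies that alias to 8.5 kHz are k·fs ± 8.5 kHz for integer k ≥ 0.
k=0: 8.5 kHz.
k=1: 9.5 kHz, 26.5 kHz.
k=2: 27.5 kHz, 44.5 kHz.
k=3: 45.5 kHz, 62.5 kHz.
Within [26.5 kHz, 34.5 kHz]: 26.5 kHz, 27.5 kHz.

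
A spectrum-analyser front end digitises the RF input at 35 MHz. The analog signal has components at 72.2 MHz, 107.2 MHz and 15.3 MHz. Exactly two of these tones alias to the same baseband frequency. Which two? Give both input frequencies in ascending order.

72.2 MHz, 107.2 MHz

fs/2 = 17.5 MHz.
72.2 MHz mod fs = 2.2 MHz.
2.2 MHz ≤ fs/2 = 17.5 MHz, appears at 2.2 MHz.
107.2 MHz mod fs = 2.2 MHz.
2.2 MHz ≤ fs/2 = 17.5 MHz, appears at 2.2 MHz.
15.3 MHz ≤ fs/2 = 17.5 MHz, passes unchanged.
72.2 MHz and 107.2 MHz both map to 2.2 MHz.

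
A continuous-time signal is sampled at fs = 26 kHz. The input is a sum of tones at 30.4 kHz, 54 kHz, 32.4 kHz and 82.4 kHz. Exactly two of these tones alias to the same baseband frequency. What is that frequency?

fs/2 = 13 kHz.
30.4 kHz mod fs = 4.4 kHz.
4.4 kHz ≤ fs/2 = 13 kHz, appears at 4.4 kHz.
54 kHz mod fs = 2 kHz.
2 kHz ≤ fs/2 = 13 kHz, appears at 2 kHz.
32.4 kHz mod fs = 6.4 kHz.
6.4 kHz ≤ fs/2 = 13 kHz, appears at 6.4 kHz.
82.4 kHz mod fs = 4.4 kHz.
4.4 kHz ≤ fs/2 = 13 kHz, appears at 4.4 kHz.
30.4 kHz and 82.4 kHz both map to 4.4 kHz.

4.4 kHz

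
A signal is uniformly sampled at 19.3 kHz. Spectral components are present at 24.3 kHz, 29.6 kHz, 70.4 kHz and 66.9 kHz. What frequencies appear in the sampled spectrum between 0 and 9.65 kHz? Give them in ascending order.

fs/2 = 9.65 kHz.
24.3 kHz mod fs = 5 kHz.
5 kHz ≤ fs/2 = 9.65 kHz, appears at 5 kHz.
29.6 kHz mod fs = 10.3 kHz.
10.3 kHz > fs/2 = 9.65 kHz, folds to fs − 10.3 kHz = 9 kHz.
70.4 kHz mod fs = 12.5 kHz.
12.5 kHz > fs/2 = 9.65 kHz, folds to fs − 12.5 kHz = 6.8 kHz.
66.9 kHz mod fs = 9 kHz.
9 kHz ≤ fs/2 = 9.65 kHz, appears at 9 kHz.
Distinct values: {5 kHz, 6.8 kHz, 9 kHz}.

5 kHz, 6.8 kHz, 9 kHz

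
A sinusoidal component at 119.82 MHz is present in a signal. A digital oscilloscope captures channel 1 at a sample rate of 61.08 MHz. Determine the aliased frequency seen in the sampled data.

2.34 MHz

119.82 MHz mod fs = 58.74 MHz.
58.74 MHz > fs/2 = 30.54 MHz, folds to fs − 58.74 MHz = 2.34 MHz.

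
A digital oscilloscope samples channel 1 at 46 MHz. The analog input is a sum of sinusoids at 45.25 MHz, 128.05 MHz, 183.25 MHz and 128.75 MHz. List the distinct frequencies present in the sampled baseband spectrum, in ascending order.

0.75 MHz, 9.25 MHz, 9.95 MHz

fs/2 = 23 MHz.
45.25 MHz > fs/2 = 23 MHz, folds to fs − 45.25 MHz = 0.75 MHz.
128.05 MHz mod fs = 36.05 MHz.
36.05 MHz > fs/2 = 23 MHz, folds to fs − 36.05 MHz = 9.95 MHz.
183.25 MHz mod fs = 45.25 MHz.
45.25 MHz > fs/2 = 23 MHz, folds to fs − 45.25 MHz = 0.75 MHz.
128.75 MHz mod fs = 36.75 MHz.
36.75 MHz > fs/2 = 23 MHz, folds to fs − 36.75 MHz = 9.25 MHz.
Distinct values: {0.75 MHz, 9.25 MHz, 9.95 MHz}.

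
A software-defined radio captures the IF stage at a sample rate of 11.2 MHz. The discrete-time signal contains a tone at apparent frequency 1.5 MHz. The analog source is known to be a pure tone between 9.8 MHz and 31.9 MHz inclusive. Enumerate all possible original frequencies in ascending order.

12.7 MHz, 20.9 MHz, 23.9 MHz

Frequencies that alias to 1.5 MHz are k·fs ± 1.5 MHz for integer k ≥ 0.
k=0: 1.5 MHz.
k=1: 9.7 MHz, 12.7 MHz.
k=2: 20.9 MHz, 23.9 MHz.
k=3: 32.1 MHz, 35.1 MHz.
Within [9.8 MHz, 31.9 MHz]: 12.7 MHz, 20.9 MHz, 23.9 MHz.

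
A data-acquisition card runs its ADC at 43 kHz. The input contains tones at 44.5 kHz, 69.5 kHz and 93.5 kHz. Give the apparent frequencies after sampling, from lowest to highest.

1.5 kHz, 7.5 kHz, 16.5 kHz

fs/2 = 21.5 kHz.
44.5 kHz mod fs = 1.5 kHz.
1.5 kHz ≤ fs/2 = 21.5 kHz, appears at 1.5 kHz.
69.5 kHz mod fs = 26.5 kHz.
26.5 kHz > fs/2 = 21.5 kHz, folds to fs − 26.5 kHz = 16.5 kHz.
93.5 kHz mod fs = 7.5 kHz.
7.5 kHz ≤ fs/2 = 21.5 kHz, appears at 7.5 kHz.
Distinct values: {1.5 kHz, 7.5 kHz, 16.5 kHz}.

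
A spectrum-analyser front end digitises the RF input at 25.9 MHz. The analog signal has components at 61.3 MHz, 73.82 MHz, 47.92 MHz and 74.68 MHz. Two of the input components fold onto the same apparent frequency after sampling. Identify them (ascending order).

fs/2 = 12.95 MHz.
61.3 MHz mod fs = 9.5 MHz.
9.5 MHz ≤ fs/2 = 12.95 MHz, appears at 9.5 MHz.
73.82 MHz mod fs = 22.02 MHz.
22.02 MHz > fs/2 = 12.95 MHz, folds to fs − 22.02 MHz = 3.88 MHz.
47.92 MHz mod fs = 22.02 MHz.
22.02 MHz > fs/2 = 12.95 MHz, folds to fs − 22.02 MHz = 3.88 MHz.
74.68 MHz mod fs = 22.88 MHz.
22.88 MHz > fs/2 = 12.95 MHz, folds to fs − 22.88 MHz = 3.02 MHz.
47.92 MHz and 73.82 MHz both map to 3.88 MHz.

47.92 MHz, 73.82 MHz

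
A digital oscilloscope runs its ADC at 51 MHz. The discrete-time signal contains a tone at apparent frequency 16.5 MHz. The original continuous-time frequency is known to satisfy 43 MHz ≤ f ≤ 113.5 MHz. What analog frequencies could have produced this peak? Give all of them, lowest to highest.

Frequencies that alias to 16.5 MHz are k·fs ± 16.5 MHz for integer k ≥ 0.
k=0: 16.5 MHz.
k=1: 34.5 MHz, 67.5 MHz.
k=2: 85.5 MHz, 118.5 MHz.
k=3: 136.5 MHz, 169.5 MHz.
Within [43 MHz, 113.5 MHz]: 67.5 MHz, 85.5 MHz.

67.5 MHz, 85.5 MHz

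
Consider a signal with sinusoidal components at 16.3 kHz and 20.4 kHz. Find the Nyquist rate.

40.8 kHz

Highest-frequency component: 20.4 kHz.
Nyquist rate = 2 × 20.4 kHz = 40.8 kHz.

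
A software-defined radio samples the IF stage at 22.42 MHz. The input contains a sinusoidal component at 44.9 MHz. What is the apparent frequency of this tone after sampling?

44.9 MHz mod fs = 0.06 MHz.
0.06 MHz ≤ fs/2 = 11.21 MHz, appears at 0.06 MHz.

0.06 MHz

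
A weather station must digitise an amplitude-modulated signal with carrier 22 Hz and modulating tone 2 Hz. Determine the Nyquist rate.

AM sidebands sit at fc ± fm = 20 Hz and 24 Hz.
Highest-frequency component: 24 Hz.
Nyquist rate = 2 × 24 Hz = 48 Hz.

48 Hz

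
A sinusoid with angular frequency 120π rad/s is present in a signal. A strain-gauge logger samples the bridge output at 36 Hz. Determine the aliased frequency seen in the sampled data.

12 Hz

ω = 120π rad/s → f = ω/(2π) = 60 Hz.
60 Hz mod fs = 24 Hz.
24 Hz > fs/2 = 18 Hz, folds to fs − 24 Hz = 12 Hz.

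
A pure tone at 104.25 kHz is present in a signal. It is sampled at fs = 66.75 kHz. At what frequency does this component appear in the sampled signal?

29.25 kHz

104.25 kHz mod fs = 37.5 kHz.
37.5 kHz > fs/2 = 33.375 kHz, folds to fs − 37.5 kHz = 29.25 kHz.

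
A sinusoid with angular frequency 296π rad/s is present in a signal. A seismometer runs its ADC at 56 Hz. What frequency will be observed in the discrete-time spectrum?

20 Hz

ω = 296π rad/s → f = ω/(2π) = 148 Hz.
148 Hz mod fs = 36 Hz.
36 Hz > fs/2 = 28 Hz, folds to fs − 36 Hz = 20 Hz.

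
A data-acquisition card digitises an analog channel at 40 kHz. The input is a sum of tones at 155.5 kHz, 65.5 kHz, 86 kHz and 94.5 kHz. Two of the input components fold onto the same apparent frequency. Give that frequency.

14.5 kHz

fs/2 = 20 kHz.
155.5 kHz mod fs = 35.5 kHz.
35.5 kHz > fs/2 = 20 kHz, folds to fs − 35.5 kHz = 4.5 kHz.
65.5 kHz mod fs = 25.5 kHz.
25.5 kHz > fs/2 = 20 kHz, folds to fs − 25.5 kHz = 14.5 kHz.
86 kHz mod fs = 6 kHz.
6 kHz ≤ fs/2 = 20 kHz, appears at 6 kHz.
94.5 kHz mod fs = 14.5 kHz.
14.5 kHz ≤ fs/2 = 20 kHz, appears at 14.5 kHz.
65.5 kHz and 94.5 kHz both map to 14.5 kHz.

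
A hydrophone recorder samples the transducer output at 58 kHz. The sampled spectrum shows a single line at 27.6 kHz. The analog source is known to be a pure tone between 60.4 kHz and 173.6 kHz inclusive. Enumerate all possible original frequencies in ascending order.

85.6 kHz, 88.4 kHz, 143.6 kHz, 146.4 kHz

Frequencies that alias to 27.6 kHz are k·fs ± 27.6 kHz for integer k ≥ 0.
k=0: 27.6 kHz.
k=1: 30.4 kHz, 85.6 kHz.
k=2: 88.4 kHz, 143.6 kHz.
k=3: 146.4 kHz, 201.6 kHz.
k=4: 204.4 kHz, 259.6 kHz.
Within [60.4 kHz, 173.6 kHz]: 85.6 kHz, 88.4 kHz, 143.6 kHz, 146.4 kHz.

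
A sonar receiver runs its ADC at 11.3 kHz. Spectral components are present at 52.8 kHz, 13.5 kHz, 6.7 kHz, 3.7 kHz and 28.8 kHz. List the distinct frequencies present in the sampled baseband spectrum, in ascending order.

fs/2 = 5.65 kHz.
52.8 kHz mod fs = 7.6 kHz.
7.6 kHz > fs/2 = 5.65 kHz, folds to fs − 7.6 kHz = 3.7 kHz.
13.5 kHz mod fs = 2.2 kHz.
2.2 kHz ≤ fs/2 = 5.65 kHz, appears at 2.2 kHz.
6.7 kHz > fs/2 = 5.65 kHz, folds to fs − 6.7 kHz = 4.6 kHz.
3.7 kHz ≤ fs/2 = 5.65 kHz, passes unchanged.
28.8 kHz mod fs = 6.2 kHz.
6.2 kHz > fs/2 = 5.65 kHz, folds to fs − 6.2 kHz = 5.1 kHz.
Distinct values: {2.2 kHz, 3.7 kHz, 4.6 kHz, 5.1 kHz}.

2.2 kHz, 3.7 kHz, 4.6 kHz, 5.1 kHz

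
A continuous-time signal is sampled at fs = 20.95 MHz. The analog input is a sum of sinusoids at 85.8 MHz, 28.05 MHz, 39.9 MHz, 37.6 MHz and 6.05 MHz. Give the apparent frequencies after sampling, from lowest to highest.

fs/2 = 10.475 MHz.
85.8 MHz mod fs = 2 MHz.
2 MHz ≤ fs/2 = 10.475 MHz, appears at 2 MHz.
28.05 MHz mod fs = 7.1 MHz.
7.1 MHz ≤ fs/2 = 10.475 MHz, appears at 7.1 MHz.
39.9 MHz mod fs = 18.95 MHz.
18.95 MHz > fs/2 = 10.475 MHz, folds to fs − 18.95 MHz = 2 MHz.
37.6 MHz mod fs = 16.65 MHz.
16.65 MHz > fs/2 = 10.475 MHz, folds to fs − 16.65 MHz = 4.3 MHz.
6.05 MHz ≤ fs/2 = 10.475 MHz, passes unchanged.
Distinct values: {2 MHz, 4.3 MHz, 6.05 MHz, 7.1 MHz}.

2 MHz, 4.3 MHz, 6.05 MHz, 7.1 MHz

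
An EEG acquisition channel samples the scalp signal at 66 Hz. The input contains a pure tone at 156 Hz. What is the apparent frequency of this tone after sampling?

24 Hz

156 Hz mod fs = 24 Hz.
24 Hz ≤ fs/2 = 33 Hz, appears at 24 Hz.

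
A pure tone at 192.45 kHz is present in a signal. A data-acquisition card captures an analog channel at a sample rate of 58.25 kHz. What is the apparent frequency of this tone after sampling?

17.7 kHz

192.45 kHz mod fs = 17.7 kHz.
17.7 kHz ≤ fs/2 = 29.125 kHz, appears at 17.7 kHz.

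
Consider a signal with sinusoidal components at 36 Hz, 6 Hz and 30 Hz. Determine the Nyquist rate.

Highest-frequency component: 36 Hz.
Nyquist rate = 2 × 36 Hz = 72 Hz.

72 Hz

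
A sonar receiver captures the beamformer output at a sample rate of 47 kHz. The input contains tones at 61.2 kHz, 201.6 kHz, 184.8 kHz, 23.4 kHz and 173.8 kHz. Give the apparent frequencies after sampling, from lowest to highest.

3.2 kHz, 13.6 kHz, 14.2 kHz, 23.4 kHz

fs/2 = 23.5 kHz.
61.2 kHz mod fs = 14.2 kHz.
14.2 kHz ≤ fs/2 = 23.5 kHz, appears at 14.2 kHz.
201.6 kHz mod fs = 13.6 kHz.
13.6 kHz ≤ fs/2 = 23.5 kHz, appears at 13.6 kHz.
184.8 kHz mod fs = 43.8 kHz.
43.8 kHz > fs/2 = 23.5 kHz, folds to fs − 43.8 kHz = 3.2 kHz.
23.4 kHz ≤ fs/2 = 23.5 kHz, passes unchanged.
173.8 kHz mod fs = 32.8 kHz.
32.8 kHz > fs/2 = 23.5 kHz, folds to fs − 32.8 kHz = 14.2 kHz.
Distinct values: {3.2 kHz, 13.6 kHz, 14.2 kHz, 23.4 kHz}.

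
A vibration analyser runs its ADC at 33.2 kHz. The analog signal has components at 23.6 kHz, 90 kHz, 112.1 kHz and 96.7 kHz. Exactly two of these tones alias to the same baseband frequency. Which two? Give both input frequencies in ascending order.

23.6 kHz, 90 kHz

fs/2 = 16.6 kHz.
23.6 kHz > fs/2 = 16.6 kHz, folds to fs − 23.6 kHz = 9.6 kHz.
90 kHz mod fs = 23.6 kHz.
23.6 kHz > fs/2 = 16.6 kHz, folds to fs − 23.6 kHz = 9.6 kHz.
112.1 kHz mod fs = 12.5 kHz.
12.5 kHz ≤ fs/2 = 16.6 kHz, appears at 12.5 kHz.
96.7 kHz mod fs = 30.3 kHz.
30.3 kHz > fs/2 = 16.6 kHz, folds to fs − 30.3 kHz = 2.9 kHz.
23.6 kHz and 90 kHz both map to 9.6 kHz.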